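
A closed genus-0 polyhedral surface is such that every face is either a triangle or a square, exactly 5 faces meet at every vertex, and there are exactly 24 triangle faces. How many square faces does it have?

2

Let x be the number of squares; then F = 24 + x.
Edge–face incidences: 2E = 3·24 + 4·x = 72 + 4x.
Every vertex has degree 5, so 5V = 2E.
Euler: V − E + F = 2 ⇒ (2E)/5 − E + (24 + x) = 2.
Multiply by 10: 2·(2E) − 5·(2E) + 10·(24 + x) = 20, i.e. 240 + 10x − 3·(72 + 4x) = 20.
Collecting terms: −2x + 24 = 20, so −2x = −4, so x = 2.
Then 2E = 72 + 4·2 = 80, so E = 40, V = 2E/5 = 16, F = 24 + 2 = 26.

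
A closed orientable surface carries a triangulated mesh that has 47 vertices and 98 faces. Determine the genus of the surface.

2

Every face is a triangle, so 2E = 3·98 = 294, giving E = 147.
χ = V − E + F = 47 − 147 + 98 = -2.
For a closed orientable surface χ = 2 − 2g, so g = (2 − (-2))/2 = 2.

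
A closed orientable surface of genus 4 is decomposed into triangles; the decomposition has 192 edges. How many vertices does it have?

58

χ = 2 − 2·4 = -6, and every face is a triangle so 3F = 2E.
F = 2E/3 = 128. Then V = -6 + E − F = -6 + 192 − 128 = 58.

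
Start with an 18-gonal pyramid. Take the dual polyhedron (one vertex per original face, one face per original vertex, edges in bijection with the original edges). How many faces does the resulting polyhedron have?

19

The base solid has V = 19, E = 36, F = 19.
The dual swaps V and F and preserves E: V′ = F = 19, E′ = E = 36, F′ = V = 19.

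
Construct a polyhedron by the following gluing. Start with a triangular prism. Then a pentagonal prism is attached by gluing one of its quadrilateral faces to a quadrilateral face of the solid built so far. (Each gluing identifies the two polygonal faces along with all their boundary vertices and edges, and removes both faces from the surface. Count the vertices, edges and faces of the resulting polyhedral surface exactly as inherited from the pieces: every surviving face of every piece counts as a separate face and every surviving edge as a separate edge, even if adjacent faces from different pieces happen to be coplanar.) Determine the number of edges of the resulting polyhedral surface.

20

A triangular prism: V=6, E=9, F=5.
Attach a pentagonal prism (V=10, E=15, F=7) along a 4-gon: merge 4 vertices and 4 edges, delete both glued faces → V=12, E=20, F=10.
Check: V − E + F = 12 − 20 + 10 = 2.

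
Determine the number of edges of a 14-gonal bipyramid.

42

A bipyramid over an n-gon has 2n triangular faces and n + 2 vertices: V = 14 + 2 = 16, E = 3·14 = 42, F = 2·14 = 28.
Check: V − E + F = 16 − 42 + 28 = 2.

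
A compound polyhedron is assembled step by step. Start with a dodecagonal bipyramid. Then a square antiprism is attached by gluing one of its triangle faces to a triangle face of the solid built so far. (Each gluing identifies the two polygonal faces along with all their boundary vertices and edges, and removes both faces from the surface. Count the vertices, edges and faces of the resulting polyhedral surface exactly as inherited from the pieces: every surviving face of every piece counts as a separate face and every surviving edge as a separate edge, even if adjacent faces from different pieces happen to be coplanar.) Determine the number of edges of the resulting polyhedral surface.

49

A dodecagonal bipyramid: V=14, E=36, F=24.
Attach a square antiprism (V=8, E=16, F=10) along a 3-gon: merge 3 vertices and 3 edges, delete both glued faces → V=19, E=49, F=32.
Check: V − E + F = 19 − 49 + 32 = 2.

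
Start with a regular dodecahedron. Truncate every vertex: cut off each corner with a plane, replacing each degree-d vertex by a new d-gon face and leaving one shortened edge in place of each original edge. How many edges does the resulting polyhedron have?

The base solid has V = 20, E = 30, F = 12.
Truncation replaces each original edge-end by a new vertex, so V′ = 2E = 60.
Each original edge survives, and each old vertex of degree d contributes d new edges; summing degrees gives Σd = 2E, so E′ = E + 2E = 3E = 90.
Each original face survives and each original vertex becomes one new face: F′ = F + V = 32.

90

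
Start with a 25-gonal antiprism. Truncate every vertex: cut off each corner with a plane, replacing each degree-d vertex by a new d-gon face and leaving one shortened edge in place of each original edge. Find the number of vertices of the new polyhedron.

200

The base solid has V = 50, E = 100, F = 52.
Truncation replaces each original edge-end by a new vertex, so V′ = 2E = 200.
Each original edge survives, and each old vertex of degree d contributes d new edges; summing degrees gives Σd = 2E, so E′ = E + 2E = 3E = 300.
Each original face survives and each original vertex becomes one new face: F′ = F + V = 102.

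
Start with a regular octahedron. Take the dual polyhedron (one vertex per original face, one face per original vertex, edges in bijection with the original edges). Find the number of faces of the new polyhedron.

6

The base solid has V = 6, E = 12, F = 8.
The dual swaps V and F and preserves E: V′ = F = 8, E′ = E = 12, F′ = V = 6.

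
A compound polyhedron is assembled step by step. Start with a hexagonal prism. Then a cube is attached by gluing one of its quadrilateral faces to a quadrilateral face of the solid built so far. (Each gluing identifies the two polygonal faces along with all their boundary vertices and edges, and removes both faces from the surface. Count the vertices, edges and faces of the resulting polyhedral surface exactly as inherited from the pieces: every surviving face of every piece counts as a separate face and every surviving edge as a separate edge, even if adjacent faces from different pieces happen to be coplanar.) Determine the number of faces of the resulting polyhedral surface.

A hexagonal prism: V=12, E=18, F=8.
Attach a cube (V=8, E=12, F=6) along a 4-gon: merge 4 vertices and 4 edges, delete both glued faces → V=16, E=26, F=12.
Check: V − E + F = 16 − 26 + 12 = 2.

12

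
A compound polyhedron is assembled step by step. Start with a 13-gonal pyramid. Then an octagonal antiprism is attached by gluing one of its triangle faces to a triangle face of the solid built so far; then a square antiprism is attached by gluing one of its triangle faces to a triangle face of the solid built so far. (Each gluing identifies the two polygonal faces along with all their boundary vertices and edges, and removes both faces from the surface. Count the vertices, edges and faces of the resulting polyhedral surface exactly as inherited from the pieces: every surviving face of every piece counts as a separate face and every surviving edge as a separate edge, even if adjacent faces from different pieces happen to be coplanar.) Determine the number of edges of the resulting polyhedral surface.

68

A 13-gonal pyramid: V=14, E=26, F=14.
Attach an octagonal antiprism (V=16, E=32, F=18) along a 3-gon: merge 3 vertices and 3 edges, delete both glued faces → V=27, E=55, F=30.
Attach a square antiprism (V=8, E=16, F=10) along a 3-gon: merge 3 vertices and 3 edges, delete both glued faces → V=32, E=68, F=38.
Check: V − E + F = 32 − 68 + 38 = 2.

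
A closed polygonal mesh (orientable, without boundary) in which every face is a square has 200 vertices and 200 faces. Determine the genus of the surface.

1

Every face is a square, so 2E = 4·200 = 800, giving E = 400.
χ = V − E + F = 200 − 400 + 200 = 0.
For a closed orientable surface χ = 2 − 2g, so g = (2 − (0))/2 = 1.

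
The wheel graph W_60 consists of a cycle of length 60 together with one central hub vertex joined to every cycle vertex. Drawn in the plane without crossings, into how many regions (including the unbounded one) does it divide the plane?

61

W_60 has V = 60 + 1 = 61 vertices and E = 2·60 = 120 edges.
By Euler's formula F = 2 − V + E = 2 − 61 + 120 = 61.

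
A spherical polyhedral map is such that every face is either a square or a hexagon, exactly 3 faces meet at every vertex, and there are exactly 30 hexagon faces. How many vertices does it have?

68

Let x be the number of squares; then F = 30 + x.
Edge–face incidences: 2E = 6·30 + 4·x = 180 + 4x.
Every vertex has degree 3, so 3V = 2E.
Euler: V − E + F = 2 ⇒ (2E)/3 − E + (30 + x) = 2.
Multiply by 6: 2·(2E) − 3·(2E) + 6·(30 + x) = 12, i.e. 180 + 6x − (180 + 4x) = 12.
Collecting terms: 2x = 12, so x = 6.
Then 2E = 180 + 4·6 = 204, so E = 102, V = 2E/3 = 68, F = 30 + 6 = 36.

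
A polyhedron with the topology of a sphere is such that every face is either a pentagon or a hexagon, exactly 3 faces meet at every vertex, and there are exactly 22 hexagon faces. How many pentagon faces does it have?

12

Let x be the number of pentagons; then F = 22 + x.
Edge–face incidences: 2E = 6·22 + 5·x = 132 + 5x.
Every vertex has degree 3, so 3V = 2E.
Euler: V − E + F = 2 ⇒ (2E)/3 − E + (22 + x) = 2.
Multiply by 6: 2·(2E) − 3·(2E) + 6·(22 + x) = 12, i.e. 132 + 6x − (132 + 5x) = 12.
Collecting terms: x = 12.
Then 2E = 132 + 5·12 = 192, so E = 96, V = 2E/3 = 64, F = 22 + 12 = 34.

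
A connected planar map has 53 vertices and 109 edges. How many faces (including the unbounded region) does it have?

58

Euler's formula for a connected plane graph: V − E + F = 2, so F = 2 − 53 + 109 = 58.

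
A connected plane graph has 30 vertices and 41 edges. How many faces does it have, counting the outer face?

13

Euler's formula for a connected plane graph: V − E + F = 2, so F = 2 − 30 + 41 = 13.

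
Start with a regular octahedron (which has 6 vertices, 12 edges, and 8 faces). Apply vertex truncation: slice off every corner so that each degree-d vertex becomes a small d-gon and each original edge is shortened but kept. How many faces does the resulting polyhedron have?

14

Truncation replaces each original edge-end by a new vertex, so V′ = 2E = 24.
Each original edge survives, and each old vertex of degree d contributes d new edges; summing degrees gives Σd = 2E, so E′ = E + 2E = 3E = 36.
Each original face survives and each original vertex becomes one new face: F′ = F + V = 14.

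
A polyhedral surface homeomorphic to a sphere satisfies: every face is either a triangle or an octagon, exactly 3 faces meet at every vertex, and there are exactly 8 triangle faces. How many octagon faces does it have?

Let x be the number of octagons; then F = 8 + x.
Edge–face incidences: 2E = 3·8 + 8·x = 24 + 8x.
Every vertex has degree 3, so 3V = 2E.
Euler: V − E + F = 2 ⇒ (2E)/3 − E + (8 + x) = 2.
Multiply by 6: 2·(2E) − 3·(2E) + 6·(8 + x) = 12, i.e. 48 + 6x − (24 + 8x) = 12.
Collecting terms: −2x + 24 = 12, so −2x = −12, so x = 6.
Then 2E = 24 + 8·6 = 72, so E = 36, V = 2E/3 = 24, F = 8 + 6 = 14.

6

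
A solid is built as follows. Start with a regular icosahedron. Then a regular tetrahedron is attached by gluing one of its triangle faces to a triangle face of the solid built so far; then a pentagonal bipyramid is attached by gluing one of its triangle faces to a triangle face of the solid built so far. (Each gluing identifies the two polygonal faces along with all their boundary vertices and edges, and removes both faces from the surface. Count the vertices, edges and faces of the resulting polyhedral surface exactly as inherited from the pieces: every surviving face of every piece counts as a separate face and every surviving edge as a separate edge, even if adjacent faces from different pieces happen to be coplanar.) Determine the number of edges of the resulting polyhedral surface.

45

A regular icosahedron: V=12, E=30, F=20.
Attach a regular tetrahedron (V=4, E=6, F=4) along a 3-gon: merge 3 vertices and 3 edges, delete both glued faces → V=13, E=33, F=22.
Attach a pentagonal bipyramid (V=7, E=15, F=10) along a 3-gon: merge 3 vertices and 3 edges, delete both glued faces → V=17, E=45, F=30.
Check: V − E + F = 17 − 45 + 30 = 2.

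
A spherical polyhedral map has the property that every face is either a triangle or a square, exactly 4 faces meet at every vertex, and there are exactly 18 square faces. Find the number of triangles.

Let x be the number of triangles; then F = 18 + x.
Edge–face incidences: 2E = 4·18 + 3·x = 72 + 3x.
Every vertex has degree 4, so 4V = 2E.
Euler: V − E + F = 2 ⇒ (2E)/4 − E + (18 + x) = 2.
Multiply by 8: 2·(2E) − 4·(2E) + 8·(18 + x) = 16, i.e. 144 + 8x − 2·(72 + 3x) = 16.
Collecting terms: 2x = 16, so x = 8.
Then 2E = 72 + 3·8 = 96, so E = 48, V = 2E/4 = 24, F = 18 + 8 = 26.

8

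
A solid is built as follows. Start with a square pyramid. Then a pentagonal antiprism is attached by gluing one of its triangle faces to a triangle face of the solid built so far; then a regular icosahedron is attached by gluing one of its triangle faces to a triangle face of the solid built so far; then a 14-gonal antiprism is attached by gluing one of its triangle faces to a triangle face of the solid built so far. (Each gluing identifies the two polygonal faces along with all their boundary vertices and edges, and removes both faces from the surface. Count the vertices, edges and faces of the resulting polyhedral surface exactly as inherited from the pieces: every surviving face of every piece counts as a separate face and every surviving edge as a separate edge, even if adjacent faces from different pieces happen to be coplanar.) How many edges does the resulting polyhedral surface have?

105

A square pyramid: V=5, E=8, F=5.
Attach a pentagonal antiprism (V=10, E=20, F=12) along a 3-gon: merge 3 vertices and 3 edges, delete both glued faces → V=12, E=25, F=15.
Attach a regular icosahedron (V=12, E=30, F=20) along a 3-gon: merge 3 vertices and 3 edges, delete both glued faces → V=21, E=52, F=33.
Attach a 14-gonal antiprism (V=28, E=56, F=30) along a 3-gon: merge 3 vertices and 3 edges, delete both glued faces → V=46, E=105, F=61.
Check: V − E + F = 46 − 105 + 61 = 2.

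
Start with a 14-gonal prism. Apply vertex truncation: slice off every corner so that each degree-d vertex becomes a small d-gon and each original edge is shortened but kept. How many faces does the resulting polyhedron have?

44

The base solid has V = 28, E = 42, F = 16.
Truncation replaces each original edge-end by a new vertex, so V′ = 2E = 84.
Each original edge survives, and each old vertex of degree d contributes d new edges; summing degrees gives Σd = 2E, so E′ = E + 2E = 3E = 126.
Each original face survives and each original vertex becomes one new face: F′ = F + V = 44.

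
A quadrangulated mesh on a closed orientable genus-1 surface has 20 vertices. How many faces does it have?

χ = 2 − 2·1 = 0, and every face is a square so 4F = 2E.
V − E + F = 0 with E = 4F/2 gives 20 − (4/2 − 1)·F = 0, so F = 20 and E = 40.

20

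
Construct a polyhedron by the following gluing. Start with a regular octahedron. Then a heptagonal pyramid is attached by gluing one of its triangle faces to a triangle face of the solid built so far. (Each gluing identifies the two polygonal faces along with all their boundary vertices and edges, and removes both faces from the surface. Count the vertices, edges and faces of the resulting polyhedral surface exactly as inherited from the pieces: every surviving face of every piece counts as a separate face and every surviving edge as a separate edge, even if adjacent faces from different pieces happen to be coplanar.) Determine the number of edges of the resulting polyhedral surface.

23

A regular octahedron: V=6, E=12, F=8.
Attach a heptagonal pyramid (V=8, E=14, F=8) along a 3-gon: merge 3 vertices and 3 edges, delete both glued faces → V=11, E=23, F=14.
Check: V − E + F = 11 − 23 + 14 = 2.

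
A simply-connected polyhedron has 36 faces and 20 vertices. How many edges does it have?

54

Here V − E + F = 2.
E = V + F − (2) = 20 + 36 − (2) = 54.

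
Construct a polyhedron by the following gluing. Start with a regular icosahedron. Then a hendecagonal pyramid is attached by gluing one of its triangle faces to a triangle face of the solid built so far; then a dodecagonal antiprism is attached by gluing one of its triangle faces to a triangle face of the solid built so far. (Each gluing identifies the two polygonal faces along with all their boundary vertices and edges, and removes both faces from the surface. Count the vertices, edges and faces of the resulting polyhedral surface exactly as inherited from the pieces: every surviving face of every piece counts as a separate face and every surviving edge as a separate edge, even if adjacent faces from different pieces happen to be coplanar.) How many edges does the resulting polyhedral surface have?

A regular icosahedron: V=12, E=30, F=20.
Attach a hendecagonal pyramid (V=12, E=22, F=12) along a 3-gon: merge 3 vertices and 3 edges, delete both glued faces → V=21, E=49, F=30.
Attach a dodecagonal antiprism (V=24, E=48, F=26) along a 3-gon: merge 3 vertices and 3 edges, delete both glued faces → V=42, E=94, F=54.
Check: V − E + F = 42 − 94 + 54 = 2.

94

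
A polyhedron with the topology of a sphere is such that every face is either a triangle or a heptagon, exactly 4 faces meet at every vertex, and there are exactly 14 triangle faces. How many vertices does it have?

14

Let x be the number of heptagons; then F = 14 + x.
Edge–face incidences: 2E = 3·14 + 7·x = 42 + 7x.
Every vertex has degree 4, so 4V = 2E.
Euler: V − E + F = 2 ⇒ (2E)/4 − E + (14 + x) = 2.
Multiply by 8: 2·(2E) − 4·(2E) + 8·(14 + x) = 16, i.e. 112 + 8x − 2·(42 + 7x) = 16.
Collecting terms: −6x + 28 = 16, so −6x = −12, so x = 2.
Then 2E = 42 + 7·2 = 56, so E = 28, V = 2E/4 = 14, F = 14 + 2 = 16.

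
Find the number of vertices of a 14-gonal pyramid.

15

A pyramid on an n-gon base has one n-gon and n triangles: V = 14 + 1 = 15, E = 2·14 = 28, F = 14 + 1 = 15.
Check: V − E + F = 15 − 28 + 15 = 2.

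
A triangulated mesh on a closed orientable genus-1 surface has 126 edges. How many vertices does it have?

χ = 2 − 2·1 = 0, and every face is a triangle so 3F = 2E.
F = 2E/3 = 84. Then V = 0 + E − F = 0 + 126 − 84 = 42.

42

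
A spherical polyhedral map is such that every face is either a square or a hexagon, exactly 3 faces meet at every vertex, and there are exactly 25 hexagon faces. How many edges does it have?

87

Let x be the number of squares; then F = 25 + x.
Edge–face incidences: 2E = 6·25 + 4·x = 150 + 4x.
Every vertex has degree 3, so 3V = 2E.
Euler: V − E + F = 2 ⇒ (2E)/3 − E + (25 + x) = 2.
Multiply by 6: 2·(2E) − 3·(2E) + 6·(25 + x) = 12, i.e. 150 + 6x − (150 + 4x) = 12.
Collecting terms: 2x = 12, so x = 6.
Then 2E = 150 + 4·6 = 174, so E = 87, V = 2E/3 = 58, F = 25 + 6 = 31.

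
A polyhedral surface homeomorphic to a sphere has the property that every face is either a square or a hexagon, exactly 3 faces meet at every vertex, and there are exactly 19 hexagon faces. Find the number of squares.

Let x be the number of squares; then F = 19 + x.
Edge–face incidences: 2E = 6·19 + 4·x = 114 + 4x.
Every vertex has degree 3, so 3V = 2E.
Euler: V − E + F = 2 ⇒ (2E)/3 − E + (19 + x) = 2.
Multiply by 6: 2·(2E) − 3·(2E) + 6·(19 + x) = 12, i.e. 114 + 6x − (114 + 4x) = 12.
Collecting terms: 2x = 12, so x = 6.
Then 2E = 114 + 4·6 = 138, so E = 69, V = 2E/3 = 46, F = 19 + 6 = 25.

6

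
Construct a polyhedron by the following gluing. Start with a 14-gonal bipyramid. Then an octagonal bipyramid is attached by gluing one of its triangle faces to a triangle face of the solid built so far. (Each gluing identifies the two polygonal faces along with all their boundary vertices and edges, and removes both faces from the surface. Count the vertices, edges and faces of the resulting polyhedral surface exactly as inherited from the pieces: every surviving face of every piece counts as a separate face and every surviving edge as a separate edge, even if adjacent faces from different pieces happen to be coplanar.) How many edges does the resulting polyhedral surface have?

A 14-gonal bipyramid: V=16, E=42, F=28.
Attach an octagonal bipyramid (V=10, E=24, F=16) along a 3-gon: merge 3 vertices and 3 edges, delete both glued faces → V=23, E=63, F=42.
Check: V − E + F = 23 − 63 + 42 = 2.

63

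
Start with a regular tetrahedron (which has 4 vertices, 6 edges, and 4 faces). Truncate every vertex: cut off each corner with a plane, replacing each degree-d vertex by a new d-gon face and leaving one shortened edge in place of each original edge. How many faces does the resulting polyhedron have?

Truncation replaces each original edge-end by a new vertex, so V′ = 2E = 12.
Each original edge survives, and each old vertex of degree d contributes d new edges; summing degrees gives Σd = 2E, so E′ = E + 2E = 3E = 18.
Each original face survives and each original vertex becomes one new face: F′ = F + V = 8.

8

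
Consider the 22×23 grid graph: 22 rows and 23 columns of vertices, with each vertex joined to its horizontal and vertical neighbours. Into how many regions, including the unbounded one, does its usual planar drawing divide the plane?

463

The grid has V = 22·23 = 506 vertices and E = 22·22 + 23·21 = 967 edges.
F = 2 − V + E = 2 − 506 + 967 = 463.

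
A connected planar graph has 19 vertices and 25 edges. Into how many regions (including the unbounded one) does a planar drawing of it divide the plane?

8

Euler's formula for a connected plane graph: V − E + F = 2, so F = 2 − 19 + 25 = 8.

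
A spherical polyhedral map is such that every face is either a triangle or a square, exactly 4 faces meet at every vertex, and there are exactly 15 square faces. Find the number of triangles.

8

Let x be the number of triangles; then F = 15 + x.
Edge–face incidences: 2E = 4·15 + 3·x = 60 + 3x.
Every vertex has degree 4, so 4V = 2E.
Euler: V − E + F = 2 ⇒ (2E)/4 − E + (15 + x) = 2.
Multiply by 8: 2·(2E) − 4·(2E) + 8·(15 + x) = 16, i.e. 120 + 8x − 2·(60 + 3x) = 16.
Collecting terms: 2x = 16, so x = 8.
Then 2E = 60 + 3·8 = 84, so E = 42, V = 2E/4 = 21, F = 15 + 8 = 23.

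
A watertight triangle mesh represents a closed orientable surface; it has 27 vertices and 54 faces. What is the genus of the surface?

1

Every face is a triangle, so 2E = 3·54 = 162, giving E = 81.
χ = V − E + F = 27 − 81 + 54 = 0.
For a closed orientable surface χ = 2 − 2g, so g = (2 − (0))/2 = 1.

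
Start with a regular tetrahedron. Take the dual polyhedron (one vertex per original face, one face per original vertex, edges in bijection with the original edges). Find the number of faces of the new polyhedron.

4

The base solid has V = 4, E = 6, F = 4.
The dual swaps V and F and preserves E: V′ = F = 4, E′ = E = 6, F′ = V = 4.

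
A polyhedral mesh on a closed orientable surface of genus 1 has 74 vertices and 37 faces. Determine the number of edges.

For a closed orientable surface of genus 1, χ = 2 − 2·1 = 0.
E = V + F − (0) = 74 + 37 − (0) = 111.

111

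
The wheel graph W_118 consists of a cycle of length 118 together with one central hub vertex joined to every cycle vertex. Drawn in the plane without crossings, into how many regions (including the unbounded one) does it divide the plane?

119

W_118 has V = 118 + 1 = 119 vertices and E = 2·118 = 236 edges.
By Euler's formula F = 2 − V + E = 2 − 119 + 236 = 119.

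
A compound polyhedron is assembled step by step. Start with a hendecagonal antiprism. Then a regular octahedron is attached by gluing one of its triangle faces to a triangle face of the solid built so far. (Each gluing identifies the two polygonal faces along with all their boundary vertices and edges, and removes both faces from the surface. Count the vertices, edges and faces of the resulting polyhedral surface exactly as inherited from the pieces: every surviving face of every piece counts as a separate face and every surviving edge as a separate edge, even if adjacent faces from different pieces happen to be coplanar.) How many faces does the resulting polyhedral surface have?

A hendecagonal antiprism: V=22, E=44, F=24.
Attach a regular octahedron (V=6, E=12, F=8) along a 3-gon: merge 3 vertices and 3 edges, delete both glued faces → V=25, E=53, F=30.
Check: V − E + F = 25 − 53 + 30 = 2.

30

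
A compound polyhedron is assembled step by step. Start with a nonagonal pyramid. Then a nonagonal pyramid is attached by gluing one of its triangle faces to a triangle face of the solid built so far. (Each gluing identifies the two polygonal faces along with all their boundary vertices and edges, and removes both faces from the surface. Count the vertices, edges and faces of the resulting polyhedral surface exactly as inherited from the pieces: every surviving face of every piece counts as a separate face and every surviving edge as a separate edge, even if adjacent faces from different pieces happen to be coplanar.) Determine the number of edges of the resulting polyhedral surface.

A nonagonal pyramid: V=10, E=18, F=10.
Attach a nonagonal pyramid (V=10, E=18, F=10) along a 3-gon: merge 3 vertices and 3 edges, delete both glued faces → V=17, E=33, F=18.
Check: V − E + F = 17 − 33 + 18 = 2.

33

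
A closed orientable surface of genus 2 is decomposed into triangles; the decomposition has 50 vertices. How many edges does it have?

156

χ = 2 − 2·2 = -2, and every face is a triangle so 3F = 2E.
V − E + F = -2 with E = 3F/2 gives 50 − (3/2 − 1)·F = -2, so F = 104 and E = 156.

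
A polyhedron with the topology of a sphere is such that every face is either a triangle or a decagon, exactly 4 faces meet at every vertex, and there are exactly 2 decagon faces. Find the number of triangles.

20

Let x be the number of triangles; then F = 2 + x.
Edge–face incidences: 2E = 10·2 + 3·x = 20 + 3x.
Every vertex has degree 4, so 4V = 2E.
Euler: V − E + F = 2 ⇒ (2E)/4 − E + (2 + x) = 2.
Multiply by 8: 2·(2E) − 4·(2E) + 8·(2 + x) = 16, i.e. 16 + 8x − 2·(20 + 3x) = 16.
Collecting terms: 2x − 24 = 16, so 2x = 40, so x = 20.
Then 2E = 20 + 3·20 = 80, so E = 40, V = 2E/4 = 20, F = 2 + 20 = 22.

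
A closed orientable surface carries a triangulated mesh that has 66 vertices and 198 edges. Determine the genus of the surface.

Every face is a triangle and each edge borders two faces, so 3F = 2·198, giving F = 132.
χ = V − E + F = 66 − 198 + 132 = 0.
For a closed orientable surface χ = 2 − 2g, so g = (2 − (0))/2 = 1.

1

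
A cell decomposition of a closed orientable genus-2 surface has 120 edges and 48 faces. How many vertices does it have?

70

For a closed orientable surface of genus 2, χ = 2 − 2·2 = -2.
V = -2 + E − F = -2 + 120 − 48 = 70.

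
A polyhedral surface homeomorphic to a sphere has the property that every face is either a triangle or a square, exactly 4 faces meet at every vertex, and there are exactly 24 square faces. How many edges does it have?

Let x be the number of triangles; then F = 24 + x.
Edge–face incidences: 2E = 4·24 + 3·x = 96 + 3x.
Every vertex has degree 4, so 4V = 2E.
Euler: V − E + F = 2 ⇒ (2E)/4 − E + (24 + x) = 2.
Multiply by 8: 2·(2E) − 4·(2E) + 8·(24 + x) = 16, i.e. 192 + 8x − 2·(96 + 3x) = 16.
Collecting terms: 2x = 16, so x = 8.
Then 2E = 96 + 3·8 = 120, so E = 60, V = 2E/4 = 30, F = 24 + 8 = 32.

60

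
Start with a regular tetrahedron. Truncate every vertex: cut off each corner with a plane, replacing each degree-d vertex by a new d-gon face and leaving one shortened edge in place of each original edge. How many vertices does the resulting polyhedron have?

12

The base solid has V = 4, E = 6, F = 4.
Truncation replaces each original edge-end by a new vertex, so V′ = 2E = 12.
Each original edge survives, and each old vertex of degree d contributes d new edges; summing degrees gives Σd = 2E, so E′ = E + 2E = 3E = 18.
Each original face survives and each original vertex becomes one new face: F′ = F + V = 8.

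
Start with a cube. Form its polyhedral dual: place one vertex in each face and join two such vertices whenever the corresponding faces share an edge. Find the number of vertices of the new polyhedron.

6

The base solid has V = 8, E = 12, F = 6.
The dual swaps V and F and preserves E: V′ = F = 6, E′ = E = 12, F′ = V = 8.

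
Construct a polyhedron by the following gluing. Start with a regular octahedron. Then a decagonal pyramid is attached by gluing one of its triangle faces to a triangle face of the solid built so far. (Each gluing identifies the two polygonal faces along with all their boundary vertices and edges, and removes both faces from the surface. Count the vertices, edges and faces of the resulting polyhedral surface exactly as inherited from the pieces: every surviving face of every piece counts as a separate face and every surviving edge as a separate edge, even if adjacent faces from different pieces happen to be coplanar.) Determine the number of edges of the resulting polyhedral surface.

A regular octahedron: V=6, E=12, F=8.
Attach a decagonal pyramid (V=11, E=20, F=11) along a 3-gon: merge 3 vertices and 3 edges, delete both glued faces → V=14, E=29, F=17.
Check: V − E + F = 14 − 29 + 17 = 2.

29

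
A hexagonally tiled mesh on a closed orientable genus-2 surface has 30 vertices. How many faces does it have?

χ = 2 − 2·2 = -2, and every face is a hexagon so 6F = 2E.
V − E + F = -2 with E = 6F/2 gives 30 − (6/2 − 1)·F = -2, so F = 16 and E = 48.

16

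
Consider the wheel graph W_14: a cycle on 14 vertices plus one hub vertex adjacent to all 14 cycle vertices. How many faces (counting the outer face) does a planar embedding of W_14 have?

15

W_14 has V = 14 + 1 = 15 vertices and E = 2·14 = 28 edges.
By Euler's formula F = 2 − V + E = 2 − 15 + 28 = 15.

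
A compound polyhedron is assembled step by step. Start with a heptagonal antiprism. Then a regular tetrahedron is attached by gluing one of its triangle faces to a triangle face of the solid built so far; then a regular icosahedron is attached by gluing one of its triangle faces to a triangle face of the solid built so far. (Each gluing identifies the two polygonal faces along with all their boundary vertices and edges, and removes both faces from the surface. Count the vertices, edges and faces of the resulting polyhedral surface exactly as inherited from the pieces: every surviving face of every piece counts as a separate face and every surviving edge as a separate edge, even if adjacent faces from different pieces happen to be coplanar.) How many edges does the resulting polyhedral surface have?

A heptagonal antiprism: V=14, E=28, F=16.
Attach a regular tetrahedron (V=4, E=6, F=4) along a 3-gon: merge 3 vertices and 3 edges, delete both glued faces → V=15, E=31, F=18.
Attach a regular icosahedron (V=12, E=30, F=20) along a 3-gon: merge 3 vertices and 3 edges, delete both glued faces → V=24, E=58, F=36.
Check: V − E + F = 24 − 58 + 36 = 2.

58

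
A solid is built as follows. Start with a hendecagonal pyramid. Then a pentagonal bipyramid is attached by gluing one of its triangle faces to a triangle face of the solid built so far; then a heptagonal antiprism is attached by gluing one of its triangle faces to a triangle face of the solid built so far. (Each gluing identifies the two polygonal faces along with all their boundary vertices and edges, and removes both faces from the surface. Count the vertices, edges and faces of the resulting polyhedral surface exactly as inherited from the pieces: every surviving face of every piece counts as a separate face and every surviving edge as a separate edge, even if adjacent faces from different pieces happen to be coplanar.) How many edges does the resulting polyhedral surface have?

59

A hendecagonal pyramid: V=12, E=22, F=12.
Attach a pentagonal bipyramid (V=7, E=15, F=10) along a 3-gon: merge 3 vertices and 3 edges, delete both glued faces → V=16, E=34, F=20.
Attach a heptagonal antiprism (V=14, E=28, F=16) along a 3-gon: merge 3 vertices and 3 edges, delete both glued faces → V=27, E=59, F=34.
Check: V − E + F = 27 − 59 + 34 = 2.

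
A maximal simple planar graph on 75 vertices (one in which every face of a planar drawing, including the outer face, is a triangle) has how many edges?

219

In a plane triangulation 3F = 2E and V − E + F = 2, so E = 3V − 6 = 3·75 − 6 = 219.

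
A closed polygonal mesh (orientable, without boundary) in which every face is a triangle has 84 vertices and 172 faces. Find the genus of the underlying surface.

2

Every face is a triangle, so 2E = 3·172 = 516, giving E = 258.
χ = V − E + F = 84 − 258 + 172 = -2.
For a closed orientable surface χ = 2 − 2g, so g = (2 − (-2))/2 = 2.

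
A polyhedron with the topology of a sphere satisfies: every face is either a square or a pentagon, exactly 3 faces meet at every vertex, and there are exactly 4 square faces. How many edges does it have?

18

Let x be the number of pentagons; then F = 4 + x.
Edge–face incidences: 2E = 4·4 + 5·x = 16 + 5x.
Every vertex has degree 3, so 3V = 2E.
Euler: V − E + F = 2 ⇒ (2E)/3 − E + (4 + x) = 2.
Multiply by 6: 2·(2E) − 3·(2E) + 6·(4 + x) = 12, i.e. 24 + 6x − (16 + 5x) = 12.
Collecting terms: x + 8 = 12, so x = 4.
Then 2E = 16 + 5·4 = 36, so E = 18, V = 2E/3 = 12, F = 4 + 4 = 8.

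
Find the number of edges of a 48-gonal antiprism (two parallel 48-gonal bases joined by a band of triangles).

192

An antiprism on an n-gon has two n-gon caps and 2n triangles: V = 2·48 = 96, E = 4·48 = 192, F = 2·48 + 2 = 98.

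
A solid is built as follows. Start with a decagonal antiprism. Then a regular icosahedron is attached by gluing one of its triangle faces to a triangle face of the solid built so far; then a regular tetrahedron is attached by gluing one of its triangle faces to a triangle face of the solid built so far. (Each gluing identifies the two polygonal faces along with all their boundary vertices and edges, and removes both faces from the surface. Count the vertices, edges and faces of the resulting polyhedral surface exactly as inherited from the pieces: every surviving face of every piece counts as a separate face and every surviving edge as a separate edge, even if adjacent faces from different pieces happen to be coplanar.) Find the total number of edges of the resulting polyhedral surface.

70

A decagonal antiprism: V=20, E=40, F=22.
Attach a regular icosahedron (V=12, E=30, F=20) along a 3-gon: merge 3 vertices and 3 edges, delete both glued faces → V=29, E=67, F=40.
Attach a regular tetrahedron (V=4, E=6, F=4) along a 3-gon: merge 3 vertices and 3 edges, delete both glued faces → V=30, E=70, F=42.
Check: V − E + F = 30 − 70 + 42 = 2.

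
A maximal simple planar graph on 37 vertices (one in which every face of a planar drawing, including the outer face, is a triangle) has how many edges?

105

In a plane triangulation 3F = 2E and V − E + F = 2, so E = 3V − 6 = 3·37 − 6 = 105.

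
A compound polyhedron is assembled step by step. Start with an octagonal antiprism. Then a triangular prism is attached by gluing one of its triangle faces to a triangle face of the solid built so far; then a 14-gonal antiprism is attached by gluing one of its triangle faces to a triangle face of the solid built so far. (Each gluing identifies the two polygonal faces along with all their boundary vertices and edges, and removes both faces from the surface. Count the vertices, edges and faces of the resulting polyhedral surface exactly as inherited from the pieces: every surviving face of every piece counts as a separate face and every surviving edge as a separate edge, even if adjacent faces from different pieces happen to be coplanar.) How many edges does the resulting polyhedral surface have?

91

An octagonal antiprism: V=16, E=32, F=18.
Attach a triangular prism (V=6, E=9, F=5) along a 3-gon: merge 3 vertices and 3 edges, delete both glued faces → V=19, E=38, F=21.
Attach a 14-gonal antiprism (V=28, E=56, F=30) along a 3-gon: merge 3 vertices and 3 edges, delete both glued faces → V=44, E=91, F=49.
Check: V − E + F = 44 − 91 + 49 = 2.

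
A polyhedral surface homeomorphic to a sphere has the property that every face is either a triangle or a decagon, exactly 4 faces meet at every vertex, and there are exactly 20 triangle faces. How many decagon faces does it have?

2

Let x be the number of decagons; then F = 20 + x.
Edge–face incidences: 2E = 3·20 + 10·x = 60 + 10x.
Every vertex has degree 4, so 4V = 2E.
Euler: V − E + F = 2 ⇒ (2E)/4 − E + (20 + x) = 2.
Multiply by 8: 2·(2E) − 4·(2E) + 8·(20 + x) = 16, i.e. 160 + 8x − 2·(60 + 10x) = 16.
Collecting terms: −12x + 40 = 16, so −12x = −24, so x = 2.
Then 2E = 60 + 10·2 = 80, so E = 40, V = 2E/4 = 20, F = 20 + 2 = 22.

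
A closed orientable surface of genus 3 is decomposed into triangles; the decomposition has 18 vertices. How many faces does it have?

44

χ = 2 − 2·3 = -4, and every face is a triangle so 3F = 2E.
V − E + F = -4 with E = 3F/2 gives 18 − (3/2 − 1)·F = -4, so F = 44 and E = 66.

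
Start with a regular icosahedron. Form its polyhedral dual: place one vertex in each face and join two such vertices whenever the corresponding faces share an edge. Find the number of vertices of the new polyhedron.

20

The base solid has V = 12, E = 30, F = 20.
The dual swaps V and F and preserves E: V′ = F = 20, E′ = E = 30, F′ = V = 12.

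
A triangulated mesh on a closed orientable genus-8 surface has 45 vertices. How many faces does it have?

χ = 2 − 2·8 = -14, and every face is a triangle so 3F = 2E.
V − E + F = -14 with E = 3F/2 gives 45 − (3/2 − 1)·F = -14, so F = 118 and E = 177.

118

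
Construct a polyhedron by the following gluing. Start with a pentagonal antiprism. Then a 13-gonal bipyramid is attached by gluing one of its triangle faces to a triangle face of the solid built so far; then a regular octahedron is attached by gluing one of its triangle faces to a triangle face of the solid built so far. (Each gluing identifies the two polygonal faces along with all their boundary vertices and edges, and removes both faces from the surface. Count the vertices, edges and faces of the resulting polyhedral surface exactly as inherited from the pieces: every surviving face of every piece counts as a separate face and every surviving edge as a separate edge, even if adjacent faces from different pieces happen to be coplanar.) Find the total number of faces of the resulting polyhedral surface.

A pentagonal antiprism: V=10, E=20, F=12.
Attach a 13-gonal bipyramid (V=15, E=39, F=26) along a 3-gon: merge 3 vertices and 3 edges, delete both glued faces → V=22, E=56, F=36.
Attach a regular octahedron (V=6, E=12, F=8) along a 3-gon: merge 3 vertices and 3 edges, delete both glued faces → V=25, E=65, F=42.
Check: V − E + F = 25 − 65 + 42 = 2.

42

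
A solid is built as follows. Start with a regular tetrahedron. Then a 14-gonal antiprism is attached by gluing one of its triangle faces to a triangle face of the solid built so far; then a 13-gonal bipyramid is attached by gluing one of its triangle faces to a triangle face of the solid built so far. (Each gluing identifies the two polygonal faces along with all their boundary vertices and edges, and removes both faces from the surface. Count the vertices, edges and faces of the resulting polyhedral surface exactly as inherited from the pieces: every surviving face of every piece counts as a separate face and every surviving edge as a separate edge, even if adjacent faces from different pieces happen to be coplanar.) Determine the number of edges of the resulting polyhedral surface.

95

A regular tetrahedron: V=4, E=6, F=4.
Attach a 14-gonal antiprism (V=28, E=56, F=30) along a 3-gon: merge 3 vertices and 3 edges, delete both glued faces → V=29, E=59, F=32.
Attach a 13-gonal bipyramid (V=15, E=39, F=26) along a 3-gon: merge 3 vertices and 3 edges, delete both glued faces → V=41, E=95, F=56.
Check: V − E + F = 41 − 95 + 56 = 2.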